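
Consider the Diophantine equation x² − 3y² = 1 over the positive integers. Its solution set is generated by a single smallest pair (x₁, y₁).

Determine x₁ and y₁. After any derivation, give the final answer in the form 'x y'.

√3 = [1; 1,2, …], period ℓ=2 (even) → k=1
step 0: (1, 1)  from 1·(1,0) + (0,1)
step 1: (2, 1)  from 1·(1,1) + (1,0)
→ (2, 1).  Check: 2²=4, 3·1²=3, difference 1.

2 1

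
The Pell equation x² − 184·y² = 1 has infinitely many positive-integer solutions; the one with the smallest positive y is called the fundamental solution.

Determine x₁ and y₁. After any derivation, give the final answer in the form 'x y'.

√184 = [13; 1,1,3,2,1,2,1,2,3,1,1,26, …], period ℓ=12 (even) → k=11
a_0=13:  p_0=13·1+0=13,  q_0=13·0+1=1
a_1=1:  p_1=1·13+1=14,  q_1=1·1+0=1
a_2=1:  p_2=1·14+13=27,  q_2=1·1+1=2
…
a_5=1:  p_5=1·217+95=312,  q_5=1·16+7=23
a_6=2:  p_6=2·312+217=841,  q_6=2·23+16=62
a_7=1:  p_7=1·841+312=1153,  q_7=1·62+23=85
…
a_10=1:  p_10=1·10594+3147=13741,  q_10=1·781+232=1013
a_11=1:  p_11=1·13741+10594=24335,  q_11=1·1013+781=1794
(x₁, y₁) = (24335, 1794);  24335² − 184·1794² = 1 ✓

24335 1794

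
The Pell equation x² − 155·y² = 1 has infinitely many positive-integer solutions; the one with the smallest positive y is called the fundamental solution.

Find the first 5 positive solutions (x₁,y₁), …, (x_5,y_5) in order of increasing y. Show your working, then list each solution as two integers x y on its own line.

249 20
124001 9960
61752249 4960060
30752496001 2470099920
15314681256249 1230104800100

√155 → a₀=12, period (2,4,2,24); ℓ=4 even so k=3
i=0: a=12 ⇒ p=12, q=1
i=1: a=2 ⇒ p=25, q=2
i=2: a=4 ⇒ p=112, q=9
i=3: a=2 ⇒ p=249, q=20
(x₁, y₁) = (249, 20);  249² − 155·20² = 1 ✓
k=2:  x_2 = 249·249+155·20·20 = 124001,  y_2 = 249·20+20·249 = 9960
k=3:  x_3 = 249·124001+155·20·9960 = 61752249,  y_3 = 249·9960+20·124001 = 4960060
k=4:  x_4 = 249·61752249+155·20·4960060 = 30752496001,  y_4 = 249·4960060+20·61752249 = 2470099920
k=5:  x_5 = 249·30752496001+155·20·2470099920 = 15314681256249,  y_5 = 249·2470099920+20·30752496001 = 1230104800100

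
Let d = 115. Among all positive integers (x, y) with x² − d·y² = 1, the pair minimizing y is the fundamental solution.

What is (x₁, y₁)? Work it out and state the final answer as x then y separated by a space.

√115 → a₀=10, period (1,2,1,1,1,1,1,2,1,20); ℓ=10 even so k=9
step 0: (10, 1)  from 10·(1,0) + (0,1)
…
step 2: (32, 3)  from 2·(11,1) + (10,1)
step 3: (43, 4)  from 1·(32,3) + (11,1)
…
step 6: (193, 18)  from 1·(118,11) + (75,7)
…
step 8: (815, 76)  from 2·(311,29) + (193,18)
step 9: (1126, 105)  from 1·(815,76) + (311,29)
(x₁, y₁) = (1126, 105);  1126² − 115·105² = 1 ✓

1126 105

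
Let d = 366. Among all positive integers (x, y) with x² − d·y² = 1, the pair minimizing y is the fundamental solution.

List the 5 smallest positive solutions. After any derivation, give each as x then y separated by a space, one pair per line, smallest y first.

√366 → a₀=19, period (7,1,1,1,2,12,2,1,1,1,7,38); ℓ=12 even so k=11
i=0: a=19 ⇒ p=19, q=1
i=1: a=7 ⇒ p=134, q=7
…
i=5: a=2 ⇒ p=1167, q=61
i=6: a=12 ⇒ p=14444, q=755
i=7: a=2 ⇒ p=30055, q=1571
…
i=9: a=1 ⇒ p=74554, q=3897
i=10: a=1 ⇒ p=119053, q=6223
i=11: a=7 ⇒ p=907925, q=47458
(x₁, y₁) = (907925, 47458);  907925² − 366·47458² = 1 ✓
k=2:  x_2 = 907925·907925+366·47458·47458 = 1648655611249,  y_2 = 907925·47458+47458·907925 = 86176609300
k=3:  x_3 = 907925·1648655611249+366·47458·86176609300 = 2993711291685588725,  y_3 = 907925·86176609300+47458·1648655611249 = 156483795997357542
k=4:  x_4 = 907925·2993711291685588725+366·47458·156483795997357542 = 5436130649005627630680001,  y_4 = 907925·156483795997357542+47458·2993711291685588725 = 284151100961715516031400
k=5:  x_5 = 907925·5436130649005627630680001+366·47458·284151100961715516031400 = 9871197838993875221878594227125,  y_5 = 907925·284151100961715516031400+47458·5436130649005627630680001 = 515975776681174635989620332458

907925 47458
1648655611249 86176609300
2993711291685588725 156483795997357542
5436130649005627630680001 284151100961715516031400
9871197838993875221878594227125 515975776681174635989620332458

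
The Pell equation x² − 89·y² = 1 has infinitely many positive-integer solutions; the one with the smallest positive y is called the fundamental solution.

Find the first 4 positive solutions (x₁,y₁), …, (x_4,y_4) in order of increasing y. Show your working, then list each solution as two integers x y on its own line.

[9; 2,3,3,2,18] for √89; ℓ=5 ⇒ convergent index 9
step 0: (9, 1)  from 9·(1,0) + (0,1)
step 1: (19, 2)  from 2·(9,1) + (1,0)
step 2: (66, 7)  from 3·(19,2) + (9,1)
step 3: (217, 23)  from 3·(66,7) + (19,2)
step 4: (500, 53)  from 2·(217,23) + (66,7)
step 5: (9217, 977)  from 18·(500,53) + (217,23)
step 6: (18934, 2007)  from 2·(9217,977) + (500,53)
step 7: (66019, 6998)  from 3·(18934,2007) + (9217,977)
step 8: (216991, 23001)  from 3·(66019,6998) + (18934,2007)
step 9: (500001, 53000)  from 2·(216991,23001) + (66019,6998)
→ (500001, 53000).  Check: 500001²=250001000001, 89·53000²=250001000000, difference 1.
(500001+53000√89)^2 = 500002000001 + 53000106000√89
(500001+53000√89)^3 = 500003000004500001 + 53000212000159000√89
(500001+53000√89)^4 = 500004000010000008000001 + 53000318000530000212000√89

500001 53000
500002000001 53000106000
500003000004500001 53000212000159000
500004000010000008000001 53000318000530000212000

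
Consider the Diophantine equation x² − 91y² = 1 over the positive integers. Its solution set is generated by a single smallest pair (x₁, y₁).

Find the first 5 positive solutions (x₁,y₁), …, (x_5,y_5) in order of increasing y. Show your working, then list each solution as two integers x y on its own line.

√91 = [9; 1,1,5,1,5,1,1,18, …], period ℓ=8 (even) → k=7
a_0=9:  p_0=9·1+0=9,  q_0=9·0+1=1
a_1=1:  p_1=1·9+1=10,  q_1=1·1+0=1
…
a_3=5:  p_3=5·19+10=105,  q_3=5·2+1=11
a_4=1:  p_4=1·105+19=124,  q_4=1·11+2=13
a_5=5:  p_5=5·124+105=725,  q_5=5·13+11=76
a_6=1:  p_6=1·725+124=849,  q_6=1·76+13=89
a_7=1:  p_7=1·849+725=1574,  q_7=1·89+76=165
fundamental: x₁=1574, y₁=165  (since 2477476 − 91·27225 = 1)
(x_2, y_2) = (1574·1574 + 91·165·165, 1574·165 + 165·1574) = (4954951, 519420)
(x_3, y_3) = (1574·4954951 + 91·165·519420, 1574·519420 + 165·4954951) = (15598184174, 1635133995)
(x_4, y_4) = (1574·15598184174 + 91·165·1635133995, 1574·1635133995 + 165·15598184174) = (49103078824801, 5147401296840)
(x_5, y_5) = (1574·49103078824801 + 91·165·5147401296840, 1574·5147401296840 + 165·49103078824801) = (154576476542289374, 16204017647318325)

1574 165
4954951 519420
15598184174 1635133995
49103078824801 5147401296840
154576476542289374 16204017647318325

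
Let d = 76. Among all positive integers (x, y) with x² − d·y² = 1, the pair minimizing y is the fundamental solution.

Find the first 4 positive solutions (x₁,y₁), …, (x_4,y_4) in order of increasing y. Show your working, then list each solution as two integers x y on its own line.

√76 → a₀=8, period (1,2,1,1,5,4,5,1,1,2,1,16); ℓ=12 even so k=11
step 0: (8, 1)  from 8·(1,0) + (0,1)
…
step 2: (26, 3)  from 2·(9,1) + (8,1)
…
step 4: (61, 7)  from 1·(35,4) + (26,3)
…
step 10: (41488, 4759)  from 2·(16311,1871) + (8866,1017)
step 11: (57799, 6630)  from 1·(41488,4759) + (16311,1871)
(x₁, y₁) = (57799, 6630);  57799² − 76·6630² = 1 ✓
(x_2, y_2) = (57799·57799 + 76·6630·6630, 57799·6630 + 6630·57799) = (6681448801, 766414740)
(x_3, y_3) = (57799·6681448801 + 76·6630·766414740, 57799·766414740 + 6630·6681448801) = (772362118440199, 88596011107890)
(x_4, y_4) = (57799·772362118440199 + 76·6630·88596011107890, 57799·88596011107890 + 6630·772362118440199) = (89283516160768675201, 10241521691283453480)

57799 6630
6681448801 766414740
772362118440199 88596011107890
89283516160768675201 10241521691283453480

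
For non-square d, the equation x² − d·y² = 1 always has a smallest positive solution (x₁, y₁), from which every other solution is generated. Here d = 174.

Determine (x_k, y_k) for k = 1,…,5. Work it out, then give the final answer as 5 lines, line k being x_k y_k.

[13; 5,4,5,26] for √174; ℓ=4 ⇒ convergent index 3
step 0: (13, 1)  from 13·(1,0) + (0,1)
step 1: (66, 5)  from 5·(13,1) + (1,0)
step 2: (277, 21)  from 4·(66,5) + (13,1)
step 3: (1451, 110)  from 5·(277,21) + (66,5)
fundamental: x₁=1451, y₁=110  (since 2105401 − 174·12100 = 1)
k=2:  x_2 = 1451·1451+174·110·110 = 4210801,  y_2 = 1451·110+110·1451 = 319220
k=3:  x_3 = 1451·4210801+174·110·319220 = 12219743051,  y_3 = 1451·319220+110·4210801 = 926376330
k=4:  x_4 = 1451·12219743051+174·110·926376330 = 35461690123201,  y_4 = 1451·926376330+110·12219743051 = 2688343790440
k=5:  x_5 = 1451·35461690123201+174·110·2688343790440 = 102909812517786251,  y_5 = 1451·2688343790440+110·35461690123201 = 7801572753480550

1451 110
4210801 319220
12219743051 926376330
35461690123201 2688343790440
102909812517786251 7801572753480550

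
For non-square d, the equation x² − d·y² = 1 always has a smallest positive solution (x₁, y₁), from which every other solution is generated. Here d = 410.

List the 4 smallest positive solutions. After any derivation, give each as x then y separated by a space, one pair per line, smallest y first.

81 4
13121 648
2125521 104972
344321281 17004816

d=410: √d = [20; 4,40] (ℓ=2, even), read p_1/q_1
step 0: (20, 1)  from 20·(1,0) + (0,1)
step 1: (81, 4)  from 4·(20,1) + (1,0)
→ (81, 4).  Check: 81²=6561, 410·4²=6560, difference 1.
k=2:  x_2 = 81·81+410·4·4 = 13121,  y_2 = 81·4+4·81 = 648
k=3:  x_3 = 81·13121+410·4·648 = 2125521,  y_3 = 81·648+4·13121 = 104972
k=4:  x_4 = 81·2125521+410·4·104972 = 344321281,  y_4 = 81·104972+4·2125521 = 17004816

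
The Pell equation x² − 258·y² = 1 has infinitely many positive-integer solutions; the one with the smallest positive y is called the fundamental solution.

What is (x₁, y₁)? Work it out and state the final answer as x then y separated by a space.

257 16

√258 = [16; 16,32, …], period ℓ=2 (even) → k=1
i=0: a=16 ⇒ p=16, q=1
i=1: a=16 ⇒ p=257, q=16
→ (257, 16).  Check: 257²=66049, 258·16²=66048, difference 1.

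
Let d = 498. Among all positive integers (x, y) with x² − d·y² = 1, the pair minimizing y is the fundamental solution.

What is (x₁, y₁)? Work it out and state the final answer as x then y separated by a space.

d=498: √d = [22; 3,6,22,6,3,44] (ℓ=6, even), read p_5/q_5
a_0=22:  p_0=22·1+0=22,  q_0=22·0+1=1
…
a_2=6:  p_2=6·67+22=424,  q_2=6·3+1=19
a_3=22:  p_3=22·424+67=9395,  q_3=22·19+3=421
a_4=6:  p_4=6·9395+424=56794,  q_4=6·421+19=2545
a_5=3:  p_5=3·56794+9395=179777,  q_5=3·2545+421=8056
fundamental: x₁=179777, y₁=8056  (since 32319769729 − 498·64899136 = 1)

179777 8056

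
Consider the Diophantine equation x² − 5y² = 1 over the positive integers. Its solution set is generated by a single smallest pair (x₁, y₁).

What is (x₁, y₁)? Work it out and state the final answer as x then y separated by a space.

√5 → a₀=2, period (4); ℓ=1 odd so k=1
step 0: (2, 1)  from 2·(1,0) + (0,1)
step 1: (9, 4)  from 4·(2,1) + (1,0)
→ (9, 4).  Check: 9²=81, 5·4²=80, difference 1.

9 4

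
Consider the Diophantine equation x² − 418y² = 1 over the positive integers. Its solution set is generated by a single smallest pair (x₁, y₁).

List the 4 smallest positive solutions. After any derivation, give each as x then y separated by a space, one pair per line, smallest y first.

33857 1656
2292592897 112134384
155240635393601 7593067676520
10511964382749705217 514156984535740896

√418 → a₀=20, period (2,4,20,4,2,40); ℓ=6 even so k=5
a_0=20:  p_0=20·1+0=20,  q_0=20·0+1=1
a_1=2:  p_1=2·20+1=41,  q_1=2·1+0=2
a_2=4:  p_2=4·41+20=184,  q_2=4·2+1=9
…
a_4=4:  p_4=4·3721+184=15068,  q_4=4·182+9=737
a_5=2:  p_5=2·15068+3721=33857,  q_5=2·737+182=1656
(x₁, y₁) = (33857, 1656);  33857² − 418·1656² = 1 ✓
(x_2, y_2) = (33857·33857 + 418·1656·1656, 33857·1656 + 1656·33857) = (2292592897, 112134384)
(x_3, y_3) = (33857·2292592897 + 418·1656·112134384, 33857·112134384 + 1656·2292592897) = (155240635393601, 7593067676520)
(x_4, y_4) = (33857·155240635393601 + 418·1656·7593067676520, 33857·7593067676520 + 1656·155240635393601) = (10511964382749705217, 514156984535740896)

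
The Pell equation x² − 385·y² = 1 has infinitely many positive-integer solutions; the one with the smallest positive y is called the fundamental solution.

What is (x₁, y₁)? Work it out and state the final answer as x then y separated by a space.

95831 4884

√385 → a₀=19, period (1,1,1,1,1,…,1,1,38); ℓ=16 even so k=15
step 0: (19, 1)  from 19·(1,0) + (0,1)
step 1: (20, 1)  from 1·(19,1) + (1,0)
step 2: (39, 2)  from 1·(20,1) + (19,1)
…
step 5: (157, 8)  from 1·(98,5) + (59,3)
…
step 7: (726, 37)  from 1·(569,29) + (157,8)
step 8: (2021, 103)  from 2·(726,37) + (569,29)
step 9: (2747, 140)  from 1·(2021,103) + (726,37)
step 10: (10262, 523)  from 3·(2747,140) + (2021,103)
…
step 12: (23271, 1186)  from 1·(13009,663) + (10262,523)
step 13: (36280, 1849)  from 1·(23271,1186) + (13009,663)
step 14: (59551, 3035)  from 1·(36280,1849) + (23271,1186)
step 15: (95831, 4884)  from 1·(59551,3035) + (36280,1849)
(x₁, y₁) = (95831, 4884);  95831² − 385·4884² = 1 ✓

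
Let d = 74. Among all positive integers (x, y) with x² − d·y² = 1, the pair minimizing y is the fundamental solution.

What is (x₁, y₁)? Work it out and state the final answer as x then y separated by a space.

3699 430

√74 → a₀=8, period (1,1,1,1,16); ℓ=5 odd so k=9
i=0: a=8 ⇒ p=8, q=1
…
i=8: a=1 ⇒ p=2228, q=259
i=9: a=1 ⇒ p=3699, q=430
fundamental: x₁=3699, y₁=430  (since 13682601 − 74·184900 = 1)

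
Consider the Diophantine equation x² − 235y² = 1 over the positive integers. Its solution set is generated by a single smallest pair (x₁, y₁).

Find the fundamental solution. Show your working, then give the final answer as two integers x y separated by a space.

46 3

√235 → a₀=15, period (3,30); ℓ=2 even so k=1
step 0: (15, 1)  from 15·(1,0) + (0,1)
step 1: (46, 3)  from 3·(15,1) + (1,0)
→ (46, 3).  Check: 46²=2116, 235·3²=2115, difference 1.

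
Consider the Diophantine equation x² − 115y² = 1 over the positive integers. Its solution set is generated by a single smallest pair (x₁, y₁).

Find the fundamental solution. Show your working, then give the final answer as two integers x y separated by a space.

1126 105

d=115: √d = [10; 1,2,1,1,1,1,1,2,1,20] (ℓ=10, even), read p_9/q_9
step 0: (10, 1)  from 10·(1,0) + (0,1)
…
step 2: (32, 3)  from 2·(11,1) + (10,1)
…
step 4: (75, 7)  from 1·(43,4) + (32,3)
…
step 6: (193, 18)  from 1·(118,11) + (75,7)
…
step 8: (815, 76)  from 2·(311,29) + (193,18)
step 9: (1126, 105)  from 1·(815,76) + (311,29)
(x₁, y₁) = (1126, 105);  1126² − 115·105² = 1 ✓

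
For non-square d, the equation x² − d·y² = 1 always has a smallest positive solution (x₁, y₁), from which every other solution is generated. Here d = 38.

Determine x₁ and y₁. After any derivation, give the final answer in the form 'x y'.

√38 → a₀=6, period (6,12); ℓ=2 even so k=1
a_0=6:  p_0=6·1+0=6,  q_0=6·0+1=1
a_1=6:  p_1=6·6+1=37,  q_1=6·1+0=6
→ (37, 6).  Check: 37²=1369, 38·6²=1368, difference 1.

37 6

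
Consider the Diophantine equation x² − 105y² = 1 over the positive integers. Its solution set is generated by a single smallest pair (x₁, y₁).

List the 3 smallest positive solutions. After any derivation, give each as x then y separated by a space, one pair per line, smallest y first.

√105 = [10; 4,20, …], period ℓ=2 (even) → k=1
k=0  a_k=10  p_k/q_k = 10/1
k=1  a_k=4  p_k/q_k = 41/4
(x₁, y₁) = (41, 4);  41² − 105·4² = 1 ✓
k=2:  x_2 = 41·41+105·4·4 = 3361,  y_2 = 41·4+4·41 = 328
k=3:  x_3 = 41·3361+105·4·328 = 275561,  y_3 = 41·328+4·3361 = 26892

41 4
3361 328
275561 26892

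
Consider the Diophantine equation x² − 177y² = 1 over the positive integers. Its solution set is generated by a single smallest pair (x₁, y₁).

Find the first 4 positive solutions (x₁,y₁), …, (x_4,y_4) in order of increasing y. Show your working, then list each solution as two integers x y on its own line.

62423 4692
7793261857 585777432
972957569736599 73131969270780
121469860743542176897 9130233834994022448

[13; 3,3,2,8,2,3,3,26] for √177; ℓ=8 ⇒ convergent index 7
i=0: a=13 ⇒ p=13, q=1
…
i=5: a=2 ⇒ p=5468, q=411
i=6: a=3 ⇒ p=18985, q=1427
i=7: a=3 ⇒ p=62423, q=4692
→ (62423, 4692).  Check: 62423²=3896630929, 177·4692²=3896630928, difference 1.
(62423+4692√177)^2 = 7793261857 + 585777432√177
(62423+4692√177)^3 = 972957569736599 + 73131969270780√177
(62423+4692√177)^4 = 121469860743542176897 + 9130233834994022448√177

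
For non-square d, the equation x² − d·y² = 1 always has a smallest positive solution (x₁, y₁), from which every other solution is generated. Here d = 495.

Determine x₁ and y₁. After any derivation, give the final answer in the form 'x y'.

√495 → a₀=22, period (4,44); ℓ=2 even so k=1
k=0  a_k=22  p_k/q_k = 22/1
k=1  a_k=4  p_k/q_k = 89/4
→ (89, 4).  Check: 89²=7921, 495·4²=7920, difference 1.

89 4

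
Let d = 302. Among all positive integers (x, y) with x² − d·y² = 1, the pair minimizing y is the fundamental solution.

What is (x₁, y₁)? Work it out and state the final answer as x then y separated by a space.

d=302: √d = [17; 2,1,1,1,4,…,1,2,34] (ℓ=16, even), read p_15/q_15
i=0: a=17 ⇒ p=17, q=1
i=1: a=2 ⇒ p=35, q=2
i=2: a=1 ⇒ p=52, q=3
…
i=5: a=4 ⇒ p=643, q=37
i=6: a=2 ⇒ p=1425, q=82
…
i=10: a=2 ⇒ p=107675, q=6196
i=11: a=4 ⇒ p=467281, q=26889
i=12: a=1 ⇒ p=574956, q=33085
i=13: a=1 ⇒ p=1042237, q=59974
i=14: a=1 ⇒ p=1617193, q=93059
i=15: a=2 ⇒ p=4276623, q=246092
(x₁, y₁) = (4276623, 246092);  4276623² − 302·246092² = 1 ✓

4276623 246092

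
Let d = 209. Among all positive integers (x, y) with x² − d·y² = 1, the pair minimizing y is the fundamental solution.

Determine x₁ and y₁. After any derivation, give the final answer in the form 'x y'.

46551 3220

[14; 2,5,3,2,3,5,2,28] for √209; ℓ=8 ⇒ convergent index 7
k=0  a_k=14  p_k/q_k = 14/1
k=1  a_k=2  p_k/q_k = 29/2
…
k=3  a_k=3  p_k/q_k = 506/35
k=4  a_k=2  p_k/q_k = 1171/81
k=5  a_k=3  p_k/q_k = 4019/278
k=6  a_k=5  p_k/q_k = 21266/1471
k=7  a_k=2  p_k/q_k = 46551/3220
→ (46551, 3220).  Check: 46551²=2166995601, 209·3220²=2166995600, difference 1.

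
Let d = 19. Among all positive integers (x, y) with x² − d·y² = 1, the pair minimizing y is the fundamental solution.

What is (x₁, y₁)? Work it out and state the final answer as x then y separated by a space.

√19 → a₀=4, period (2,1,3,1,2,8); ℓ=6 even so k=5
step 0: (4, 1)  from 4·(1,0) + (0,1)
step 1: (9, 2)  from 2·(4,1) + (1,0)
step 2: (13, 3)  from 1·(9,2) + (4,1)
step 3: (48, 11)  from 3·(13,3) + (9,2)
step 4: (61, 14)  from 1·(48,11) + (13,3)
step 5: (170, 39)  from 2·(61,14) + (48,11)
fundamental: x₁=170, y₁=39  (since 28900 − 19·1521 = 1)

170 39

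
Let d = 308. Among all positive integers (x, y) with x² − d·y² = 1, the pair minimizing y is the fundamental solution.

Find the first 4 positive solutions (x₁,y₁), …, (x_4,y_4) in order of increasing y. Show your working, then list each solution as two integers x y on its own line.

[17; 1,1,4,1,1,34] for √308; ℓ=6 ⇒ convergent index 5
a_0=17:  p_0=17·1+0=17,  q_0=17·0+1=1
…
a_4=1:  p_4=1·158+35=193,  q_4=1·9+2=11
a_5=1:  p_5=1·193+158=351,  q_5=1·11+9=20
(x₁, y₁) = (351, 20);  351² − 308·20² = 1 ✓
k=2:  x_2 = 351·351+308·20·20 = 246401,  y_2 = 351·20+20·351 = 14040
k=3:  x_3 = 351·246401+308·20·14040 = 172973151,  y_3 = 351·14040+20·246401 = 9856060
k=4:  x_4 = 351·172973151+308·20·9856060 = 121426905601,  y_4 = 351·9856060+20·172973151 = 6918940080

351 20
246401 14040
172973151 9856060
121426905601 6918940080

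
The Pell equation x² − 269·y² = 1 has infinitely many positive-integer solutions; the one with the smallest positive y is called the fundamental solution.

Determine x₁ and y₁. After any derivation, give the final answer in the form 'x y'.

[16; 2,2,32] for √269; ℓ=3 ⇒ convergent index 5
step 0: (16, 1)  from 16·(1,0) + (0,1)
step 1: (33, 2)  from 2·(16,1) + (1,0)
step 2: (82, 5)  from 2·(33,2) + (16,1)
step 3: (2657, 162)  from 32·(82,5) + (33,2)
step 4: (5396, 329)  from 2·(2657,162) + (82,5)
step 5: (13449, 820)  from 2·(5396,329) + (2657,162)
→ (13449, 820).  Check: 13449²=180875601, 269·820²=180875600, difference 1.

13449 820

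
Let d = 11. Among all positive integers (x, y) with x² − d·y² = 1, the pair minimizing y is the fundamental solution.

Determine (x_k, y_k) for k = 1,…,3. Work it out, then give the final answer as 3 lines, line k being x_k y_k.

d=11: √d = [3; 3,6] (ℓ=2, even), read p_1/q_1
k=0  a_k=3  p_k/q_k = 3/1
k=1  a_k=3  p_k/q_k = 10/3
(x₁, y₁) = (10, 3);  10² − 11·3² = 1 ✓
(x_2, y_2) = (10·10 + 11·3·3, 10·3 + 3·10) = (199, 60)
(x_3, y_3) = (10·199 + 11·3·60, 10·60 + 3·199) = (3970, 1197)

10 3
199 60
3970 1197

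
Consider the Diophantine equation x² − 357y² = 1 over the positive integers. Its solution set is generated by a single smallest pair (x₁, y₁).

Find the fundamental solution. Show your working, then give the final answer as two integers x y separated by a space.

3401 180

√357 → a₀=18, period (1,8,2,8,1,36); ℓ=6 even so k=5
step 0: (18, 1)  from 18·(1,0) + (0,1)
step 1: (19, 1)  from 1·(18,1) + (1,0)
step 2: (170, 9)  from 8·(19,1) + (18,1)
step 3: (359, 19)  from 2·(170,9) + (19,1)
step 4: (3042, 161)  from 8·(359,19) + (170,9)
step 5: (3401, 180)  from 1·(3042,161) + (359,19)
(x₁, y₁) = (3401, 180);  3401² − 357·180² = 1 ✓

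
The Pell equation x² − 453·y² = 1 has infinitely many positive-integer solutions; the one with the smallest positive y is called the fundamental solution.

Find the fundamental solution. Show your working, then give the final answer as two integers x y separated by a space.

d=453: √d = [21; 3,1,1,10,14,10,1,1,3,42] (ℓ=10, even), read p_9/q_9
a_0=21:  p_0=21·1+0=21,  q_0=21·0+1=1
a_1=3:  p_1=3·21+1=64,  q_1=3·1+0=3
…
a_3=1:  p_3=1·85+64=149,  q_3=1·4+3=7
a_4=10:  p_4=10·149+85=1575,  q_4=10·7+4=74
a_5=14:  p_5=14·1575+149=22199,  q_5=14·74+7=1043
a_6=10:  p_6=10·22199+1575=223565,  q_6=10·1043+74=10504
…
a_8=1:  p_8=1·245764+223565=469329,  q_8=1·11547+10504=22051
a_9=3:  p_9=3·469329+245764=1653751,  q_9=3·22051+11547=77700
fundamental: x₁=1653751, y₁=77700  (since 2734892370001 − 453·6037290000 = 1)

1653751 77700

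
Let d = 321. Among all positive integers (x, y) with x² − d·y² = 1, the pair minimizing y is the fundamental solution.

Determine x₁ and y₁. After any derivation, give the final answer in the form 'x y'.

215 12

[17; 1,10,1,34] for √321; ℓ=4 ⇒ convergent index 3
k=0  a_k=17  p_k/q_k = 17/1
k=1  a_k=1  p_k/q_k = 18/1
k=2  a_k=10  p_k/q_k = 197/11
k=3  a_k=1  p_k/q_k = 215/12
(x₁, y₁) = (215, 12);  215² − 321·12² = 1 ✓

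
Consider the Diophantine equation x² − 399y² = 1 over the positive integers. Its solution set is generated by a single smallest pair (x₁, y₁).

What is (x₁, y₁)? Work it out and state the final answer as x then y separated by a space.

d=399: √d = [19; 1,38] (ℓ=2, even), read p_1/q_1
a_0=19:  p_0=19·1+0=19,  q_0=19·0+1=1
a_1=1:  p_1=1·19+1=20,  q_1=1·1+0=1
fundamental: x₁=20, y₁=1  (since 400 − 399·1 = 1)

20 1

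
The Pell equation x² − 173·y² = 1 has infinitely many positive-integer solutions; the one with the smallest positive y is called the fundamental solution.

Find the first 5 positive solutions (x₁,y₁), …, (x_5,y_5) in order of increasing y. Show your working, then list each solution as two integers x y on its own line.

d=173: √d = [13; 6,1,1,6,26] (ℓ=5, odd), read p_9/q_9
i=0: a=13 ⇒ p=13, q=1
…
i=2: a=1 ⇒ p=92, q=7
…
i=8: a=1 ⇒ p=382343, q=29069
i=9: a=6 ⇒ p=2499849, q=190060
(x₁, y₁) = (2499849, 190060);  2499849² − 173·190060² = 1 ✓
k=2:  x_2 = 2499849·2499849+173·190060·190060 = 12498490045601,  y_2 = 2499849·190060+190060·2499849 = 950242601880
k=3:  x_3 = 2499849·12498490045601+173·190060·950242601880 = 62488675684008728649,  y_3 = 2499849·950242601880+190060·12498490045601 = 4750926036134042180
k=4:  x_4 = 2499849·62488675684008728649+173·190060·4750926036134042180 = 312424506839974574118902401,  y_4 = 2499849·4750926036134042180+190060·62488675684008728649 = 23753195401006348176659760
k=5:  x_5 = 2499849·312424506839974574118902401+173·190060·23753195401006348176659760 = 1562028181998744709597444087746249,  y_5 = 2499849·23753195401006348176659760+190060·312424506839974574118902401 = 118758803540015886040113314710300

2499849 190060
12498490045601 950242601880
62488675684008728649 4750926036134042180
312424506839974574118902401 23753195401006348176659760
1562028181998744709597444087746249 118758803540015886040113314710300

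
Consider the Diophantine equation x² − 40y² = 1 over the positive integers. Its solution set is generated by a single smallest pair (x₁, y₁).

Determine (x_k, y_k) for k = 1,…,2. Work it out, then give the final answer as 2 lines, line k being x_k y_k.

19 3
721 114

√40 = [6; 3,12, …], period ℓ=2 (even) → k=1
a_0=6:  p_0=6·1+0=6,  q_0=6·0+1=1
a_1=3:  p_1=3·6+1=19,  q_1=3·1+0=3
(x₁, y₁) = (19, 3);  19² − 40·3² = 1 ✓
k=2:  x_2 = 19·19+40·3·3 = 721,  y_2 = 19·3+3·19 = 114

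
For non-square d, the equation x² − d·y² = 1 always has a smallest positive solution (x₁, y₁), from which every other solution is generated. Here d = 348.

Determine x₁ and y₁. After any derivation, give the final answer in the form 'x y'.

1567 84

√348 = [18; 1,1,1,8,1,1,1,36, …], period ℓ=8 (even) → k=7
i=0: a=18 ⇒ p=18, q=1
i=1: a=1 ⇒ p=19, q=1
…
i=3: a=1 ⇒ p=56, q=3
i=4: a=8 ⇒ p=485, q=26
…
i=6: a=1 ⇒ p=1026, q=55
i=7: a=1 ⇒ p=1567, q=84
(x₁, y₁) = (1567, 84);  1567² − 348·84² = 1 ✓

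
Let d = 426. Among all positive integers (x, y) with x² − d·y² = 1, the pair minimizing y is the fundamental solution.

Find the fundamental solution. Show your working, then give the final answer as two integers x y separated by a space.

√426 = [20; 1,1,1,3,2,6,2,3,1,1,1,40, …], period ℓ=12 (even) → k=11
step 0: (20, 1)  from 20·(1,0) + (0,1)
step 1: (21, 1)  from 1·(20,1) + (1,0)
step 2: (41, 2)  from 1·(21,1) + (20,1)
step 3: (62, 3)  from 1·(41,2) + (21,1)
step 4: (227, 11)  from 3·(62,3) + (41,2)
…
step 6: (3323, 161)  from 6·(516,25) + (227,11)
step 7: (7162, 347)  from 2·(3323,161) + (516,25)
…
step 10: (56780, 2751)  from 1·(31971,1549) + (24809,1202)
step 11: (88751, 4300)  from 1·(56780,2751) + (31971,1549)
fundamental: x₁=88751, y₁=4300  (since 7876740001 − 426·18490000 = 1)

88751 4300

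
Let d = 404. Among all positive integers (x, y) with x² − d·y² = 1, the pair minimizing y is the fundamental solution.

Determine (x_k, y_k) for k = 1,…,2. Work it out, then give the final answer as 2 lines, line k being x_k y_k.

201 10
80801 4020

d=404: √d = [20; 10,40] (ℓ=2, even), read p_1/q_1
k=0  a_k=20  p_k/q_k = 20/1
k=1  a_k=10  p_k/q_k = 201/10
(x₁, y₁) = (201, 10);  201² − 404·10² = 1 ✓
(x_2, y_2) = (201·201 + 404·10·10, 201·10 + 10·201) = (80801, 4020)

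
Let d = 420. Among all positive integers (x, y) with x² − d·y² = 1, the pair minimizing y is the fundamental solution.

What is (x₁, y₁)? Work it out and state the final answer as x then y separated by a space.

41 2

√420 → a₀=20, period (2,40); ℓ=2 even so k=1
k=0  a_k=20  p_k/q_k = 20/1
k=1  a_k=2  p_k/q_k = 41/2
→ (41, 2).  Check: 41²=1681, 420·2²=1680, difference 1.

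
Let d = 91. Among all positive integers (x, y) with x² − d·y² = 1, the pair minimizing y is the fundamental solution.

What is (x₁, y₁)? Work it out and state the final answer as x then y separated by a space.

[9; 1,1,5,1,5,1,1,18] for √91; ℓ=8 ⇒ convergent index 7
a_0=9:  p_0=9·1+0=9,  q_0=9·0+1=1
a_1=1:  p_1=1·9+1=10,  q_1=1·1+0=1
a_2=1:  p_2=1·10+9=19,  q_2=1·1+1=2
a_3=5:  p_3=5·19+10=105,  q_3=5·2+1=11
a_4=1:  p_4=1·105+19=124,  q_4=1·11+2=13
a_5=5:  p_5=5·124+105=725,  q_5=5·13+11=76
a_6=1:  p_6=1·725+124=849,  q_6=1·76+13=89
a_7=1:  p_7=1·849+725=1574,  q_7=1·89+76=165
fundamental: x₁=1574, y₁=165  (since 2477476 − 91·27225 = 1)

1574 165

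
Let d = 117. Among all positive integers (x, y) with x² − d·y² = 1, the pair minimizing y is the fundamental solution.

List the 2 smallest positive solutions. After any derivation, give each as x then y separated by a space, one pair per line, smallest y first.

d=117: √d = [10; 1,4,2,4,1,20] (ℓ=6, even), read p_5/q_5
step 0: (10, 1)  from 10·(1,0) + (0,1)
step 1: (11, 1)  from 1·(10,1) + (1,0)
step 2: (54, 5)  from 4·(11,1) + (10,1)
…
step 4: (530, 49)  from 4·(119,11) + (54,5)
step 5: (649, 60)  from 1·(530,49) + (119,11)
fundamental: x₁=649, y₁=60  (since 421201 − 117·3600 = 1)
(649+60√117)^2 = 842401 + 77880√117

649 60
842401 77880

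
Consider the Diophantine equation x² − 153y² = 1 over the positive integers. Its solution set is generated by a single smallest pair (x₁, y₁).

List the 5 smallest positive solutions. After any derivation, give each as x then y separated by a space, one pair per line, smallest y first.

d=153: √d = [12; 2,1,2,2,2,1,2,24] (ℓ=8, even), read p_7/q_7
i=0: a=12 ⇒ p=12, q=1
i=1: a=2 ⇒ p=25, q=2
…
i=3: a=2 ⇒ p=99, q=8
i=4: a=2 ⇒ p=235, q=19
i=5: a=2 ⇒ p=569, q=46
i=6: a=1 ⇒ p=804, q=65
i=7: a=2 ⇒ p=2177, q=176
(x₁, y₁) = (2177, 176);  2177² − 153·176² = 1 ✓
(2177+176√153)^2 = 9478657 + 766304√153
(2177+176√153)^3 = 41270070401 + 3336487440√153
(2177+176√153)^4 = 179689877047297 + 14527065547456√153
(2177+176√153)^5 = 782369683393860737 + 63250840057135984√153

2177 176
9478657 766304
41270070401 3336487440
179689877047297 14527065547456
782369683393860737 63250840057135984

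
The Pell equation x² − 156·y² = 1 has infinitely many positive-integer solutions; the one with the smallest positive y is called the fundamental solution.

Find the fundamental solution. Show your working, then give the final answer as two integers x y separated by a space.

√156 = [12; 2,24, …], period ℓ=2 (even) → k=1
a_0=12:  p_0=12·1+0=12,  q_0=12·0+1=1
a_1=2:  p_1=2·12+1=25,  q_1=2·1+0=2
→ (25, 2).  Check: 25²=625, 156·2²=624, difference 1.

25 2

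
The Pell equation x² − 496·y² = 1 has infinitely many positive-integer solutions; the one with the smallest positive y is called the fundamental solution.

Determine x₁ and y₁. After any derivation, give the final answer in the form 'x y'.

√496 = [22; 3,1,2,4,1,…,1,3,44, …], period ℓ=16 (even) → k=15
step 0: (22, 1)  from 22·(1,0) + (0,1)
…
step 6: (2383, 107)  from 1·(1314,59) + (1069,48)
step 7: (6080, 273)  from 2·(2383,107) + (1314,59)
…
step 10: (49709, 2232)  from 1·(35166,1579) + (14543,653)
…
step 14: (1252502, 56239)  from 1·(863293,38763) + (389209,17476)
step 15: (4620799, 207480)  from 3·(1252502,56239) + (863293,38763)
(x₁, y₁) = (4620799, 207480);  4620799² − 496·207480² = 1 ✓

4620799 207480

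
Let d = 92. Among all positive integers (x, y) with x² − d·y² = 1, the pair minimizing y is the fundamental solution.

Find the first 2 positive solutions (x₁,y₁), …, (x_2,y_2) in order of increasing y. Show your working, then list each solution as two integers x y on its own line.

[9; 1,1,2,4,2,1,1,18] for √92; ℓ=8 ⇒ convergent index 7
a_0=9:  p_0=9·1+0=9,  q_0=9·0+1=1
…
a_2=1:  p_2=1·10+9=19,  q_2=1·1+1=2
a_3=2:  p_3=2·19+10=48,  q_3=2·2+1=5
…
a_6=1:  p_6=1·470+211=681,  q_6=1·49+22=71
a_7=1:  p_7=1·681+470=1151,  q_7=1·71+49=120
fundamental: x₁=1151, y₁=120  (since 1324801 − 92·14400 = 1)
(x_2, y_2) = (1151·1151 + 92·120·120, 1151·120 + 120·1151) = (2649601, 276240)

1151 120
2649601 276240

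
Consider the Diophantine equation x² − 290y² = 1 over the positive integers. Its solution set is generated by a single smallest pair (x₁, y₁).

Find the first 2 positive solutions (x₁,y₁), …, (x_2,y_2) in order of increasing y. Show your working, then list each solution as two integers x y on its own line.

579 34
670481 39372

√290 → a₀=17, period (34); ℓ=1 odd so k=1
a_0=17:  p_0=17·1+0=17,  q_0=17·0+1=1
a_1=34:  p_1=34·17+1=579,  q_1=34·1+0=34
(x₁, y₁) = (579, 34);  579² − 290·34² = 1 ✓
(579+34√290)^2 = 670481 + 39372√290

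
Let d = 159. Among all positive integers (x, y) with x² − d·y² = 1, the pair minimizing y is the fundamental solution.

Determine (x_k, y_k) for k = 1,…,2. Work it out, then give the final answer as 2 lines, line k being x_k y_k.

d=159: √d = [12; 1,1,1,1,3,1,1,1,1,24] (ℓ=10, even), read p_9/q_9
step 0: (12, 1)  from 12·(1,0) + (0,1)
step 1: (13, 1)  from 1·(12,1) + (1,0)
…
step 6: (290, 23)  from 1·(227,18) + (63,5)
step 7: (517, 41)  from 1·(290,23) + (227,18)
step 8: (807, 64)  from 1·(517,41) + (290,23)
step 9: (1324, 105)  from 1·(807,64) + (517,41)
(x₁, y₁) = (1324, 105);  1324² − 159·105² = 1 ✓
(1324+105√159)^2 = 3505951 + 278040√159

1324 105
3505951 278040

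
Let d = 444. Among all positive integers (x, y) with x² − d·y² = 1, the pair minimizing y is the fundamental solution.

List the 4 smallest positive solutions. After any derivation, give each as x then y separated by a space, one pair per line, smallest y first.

√444 → a₀=21, period (14,42); ℓ=2 even so k=1
a_0=21:  p_0=21·1+0=21,  q_0=21·0+1=1
a_1=14:  p_1=14·21+1=295,  q_1=14·1+0=14
(x₁, y₁) = (295, 14);  295² − 444·14² = 1 ✓
(x_2, y_2) = (295·295 + 444·14·14, 295·14 + 14·295) = (174049, 8260)
(x_3, y_3) = (295·174049 + 444·14·8260, 295·8260 + 14·174049) = (102688615, 4873386)
(x_4, y_4) = (295·102688615 + 444·14·4873386, 295·4873386 + 14·102688615) = (60586108801, 2875289480)

295 14
174049 8260
102688615 4873386
60586108801 2875289480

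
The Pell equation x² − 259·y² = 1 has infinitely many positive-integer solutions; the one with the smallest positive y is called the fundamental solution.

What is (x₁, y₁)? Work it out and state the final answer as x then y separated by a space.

847225 52644

d=259: √d = [16; 10,1,2,3,4,3,2,1,10,32] (ℓ=10, even), read p_9/q_9
a_0=16:  p_0=16·1+0=16,  q_0=16·0+1=1
…
a_2=1:  p_2=1·161+16=177,  q_2=1·10+1=11
…
a_4=3:  p_4=3·515+177=1722,  q_4=3·32+11=107
…
a_6=3:  p_6=3·7403+1722=23931,  q_6=3·460+107=1487
a_7=2:  p_7=2·23931+7403=55265,  q_7=2·1487+460=3434
a_8=1:  p_8=1·55265+23931=79196,  q_8=1·3434+1487=4921
a_9=10:  p_9=10·79196+55265=847225,  q_9=10·4921+3434=52644
fundamental: x₁=847225, y₁=52644  (since 717790200625 − 259·2771390736 = 1)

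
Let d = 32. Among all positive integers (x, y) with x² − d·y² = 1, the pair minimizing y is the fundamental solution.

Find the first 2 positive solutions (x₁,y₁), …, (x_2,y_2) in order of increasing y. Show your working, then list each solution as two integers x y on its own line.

√32 → a₀=5, period (1,1,1,10); ℓ=4 even so k=3
a_0=5:  p_0=5·1+0=5,  q_0=5·0+1=1
a_1=1:  p_1=1·5+1=6,  q_1=1·1+0=1
a_2=1:  p_2=1·6+5=11,  q_2=1·1+1=2
a_3=1:  p_3=1·11+6=17,  q_3=1·2+1=3
(x₁, y₁) = (17, 3);  17² − 32·3² = 1 ✓
k=2:  x_2 = 17·17+32·3·3 = 577,  y_2 = 17·3+3·17 = 102

17 3
577 102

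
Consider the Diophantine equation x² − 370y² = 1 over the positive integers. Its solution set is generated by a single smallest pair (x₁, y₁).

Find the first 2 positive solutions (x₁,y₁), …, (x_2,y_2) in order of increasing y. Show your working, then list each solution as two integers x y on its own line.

213859 11118
91471343761 4755368724

[19; 4,4,38] for √370; ℓ=3 ⇒ convergent index 5
step 0: (19, 1)  from 19·(1,0) + (0,1)
step 1: (77, 4)  from 4·(19,1) + (1,0)
…
step 3: (12503, 650)  from 38·(327,17) + (77,4)
step 4: (50339, 2617)  from 4·(12503,650) + (327,17)
step 5: (213859, 11118)  from 4·(50339,2617) + (12503,650)
→ (213859, 11118).  Check: 213859²=45735671881, 370·11118²=45735671880, difference 1.
(x_2, y_2) = (213859·213859 + 370·11118·11118, 213859·11118 + 11118·213859) = (91471343761, 4755368724)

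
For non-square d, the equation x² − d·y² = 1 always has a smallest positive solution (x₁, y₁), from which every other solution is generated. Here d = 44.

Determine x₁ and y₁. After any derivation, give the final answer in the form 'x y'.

199 30

√44 = [6; 1,1,1,2,1,1,1,12, …], period ℓ=8 (even) → k=7
k=0  a_k=6  p_k/q_k = 6/1
k=1  a_k=1  p_k/q_k = 7/1
k=2  a_k=1  p_k/q_k = 13/2
k=3  a_k=1  p_k/q_k = 20/3
k=4  a_k=2  p_k/q_k = 53/8
k=5  a_k=1  p_k/q_k = 73/11
k=6  a_k=1  p_k/q_k = 126/19
k=7  a_k=1  p_k/q_k = 199/30
→ (199, 30).  Check: 199²=39601, 44·30²=39600, difference 1.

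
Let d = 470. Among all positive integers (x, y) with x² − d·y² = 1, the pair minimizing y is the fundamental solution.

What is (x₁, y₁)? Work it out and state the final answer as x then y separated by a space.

1691 78

[21; 1,2,8,2,1,42] for √470; ℓ=6 ⇒ convergent index 5
k=0  a_k=21  p_k/q_k = 21/1
k=1  a_k=1  p_k/q_k = 22/1
…
k=3  a_k=8  p_k/q_k = 542/25
k=4  a_k=2  p_k/q_k = 1149/53
k=5  a_k=1  p_k/q_k = 1691/78
(x₁, y₁) = (1691, 78);  1691² − 470·78² = 1 ✓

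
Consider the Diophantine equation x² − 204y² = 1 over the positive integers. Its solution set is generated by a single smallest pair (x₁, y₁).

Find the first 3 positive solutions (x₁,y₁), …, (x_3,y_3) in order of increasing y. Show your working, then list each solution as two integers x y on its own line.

d=204: √d = [14; 3,1,1,6,1,1,3,28] (ℓ=8, even), read p_7/q_7
i=0: a=14 ⇒ p=14, q=1
…
i=2: a=1 ⇒ p=57, q=4
i=3: a=1 ⇒ p=100, q=7
…
i=5: a=1 ⇒ p=757, q=53
i=6: a=1 ⇒ p=1414, q=99
i=7: a=3 ⇒ p=4999, q=350
(x₁, y₁) = (4999, 350);  4999² − 204·350² = 1 ✓
(4999+350√204)^2 = 49980001 + 3499300√204
(4999+350√204)^3 = 499700044999 + 34986001050√204

4999 350
49980001 3499300
499700044999 34986001050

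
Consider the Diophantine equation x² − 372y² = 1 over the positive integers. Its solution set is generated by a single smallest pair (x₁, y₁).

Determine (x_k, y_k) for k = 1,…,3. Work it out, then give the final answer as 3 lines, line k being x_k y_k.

d=372: √d = [19; 3,2,12,2,3,38] (ℓ=6, even), read p_5/q_5
k=0  a_k=19  p_k/q_k = 19/1
…
k=2  a_k=2  p_k/q_k = 135/7
…
k=4  a_k=2  p_k/q_k = 3491/181
k=5  a_k=3  p_k/q_k = 12151/630
(x₁, y₁) = (12151, 630);  12151² − 372·630² = 1 ✓
n=2: (12151,630)∘(12151,630) = (12151·12151+372·630·630, 12151·630+630·12151) = (295293601,15310260)
n=3: (295293601,15310260)∘(12151,630) = (12151·295293601+372·630·15310260, 12151·15310260+630·295293601) = (7176225079351,372069937890)

12151 630
295293601 15310260
7176225079351 372069937890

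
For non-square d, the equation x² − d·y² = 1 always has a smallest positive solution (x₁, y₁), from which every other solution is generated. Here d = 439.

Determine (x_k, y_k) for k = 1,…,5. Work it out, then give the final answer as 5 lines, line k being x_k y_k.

440 21
387199 18480
340734680 16262379
299846131201 14310875040
263864254722200 12593553772821

d=439: √d = [20; 1,19,1,40] (ℓ=4, even), read p_3/q_3
k=0  a_k=20  p_k/q_k = 20/1
k=1  a_k=1  p_k/q_k = 21/1
k=2  a_k=19  p_k/q_k = 419/20
k=3  a_k=1  p_k/q_k = 440/21
→ (440, 21).  Check: 440²=193600, 439·21²=193599, difference 1.
(440+21√439)^2 = 387199 + 18480√439
(440+21√439)^3 = 340734680 + 16262379√439
(440+21√439)^4 = 299846131201 + 14310875040√439
(440+21√439)^5 = 263864254722200 + 12593553772821√439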